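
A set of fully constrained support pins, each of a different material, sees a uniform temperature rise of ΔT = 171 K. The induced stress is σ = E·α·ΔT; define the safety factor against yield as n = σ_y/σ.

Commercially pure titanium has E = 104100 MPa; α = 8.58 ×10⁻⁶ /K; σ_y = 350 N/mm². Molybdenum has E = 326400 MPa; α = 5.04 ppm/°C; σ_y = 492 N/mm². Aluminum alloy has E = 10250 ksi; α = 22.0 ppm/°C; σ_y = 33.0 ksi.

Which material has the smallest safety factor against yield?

Per material, after unit conversion:
  commercially pure titanium: E = 104.1, α = 8.58, σ_y = 350.0 → σ = 153 MPa, n = 2.29
  molybdenum: E = 326.4, α = 5.04, σ_y = 492.0 → σ = 281 MPa, n = 1.75
  aluminum alloy: E = 70.67, α = 22.0, σ_y = 227.5 → σ = 266 MPa, n = 0.856
Smallest n: aluminum alloy with n = 0.856.

aluminum alloy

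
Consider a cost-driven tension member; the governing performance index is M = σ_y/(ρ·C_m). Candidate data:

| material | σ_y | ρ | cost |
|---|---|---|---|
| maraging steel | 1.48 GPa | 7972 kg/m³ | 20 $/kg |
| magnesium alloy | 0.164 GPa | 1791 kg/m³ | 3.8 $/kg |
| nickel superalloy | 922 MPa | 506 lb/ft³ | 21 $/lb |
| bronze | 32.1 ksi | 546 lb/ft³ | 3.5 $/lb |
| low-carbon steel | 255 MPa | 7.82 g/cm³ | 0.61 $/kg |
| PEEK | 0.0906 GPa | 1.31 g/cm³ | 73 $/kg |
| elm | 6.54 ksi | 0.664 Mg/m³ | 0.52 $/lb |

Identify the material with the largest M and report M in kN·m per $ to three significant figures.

In SI units:
  maraging steel: σ_y = 1480 MPa, ρ = 7972 kg/m³, cost = 20.00 $/kg
  magnesium alloy: σ_y = 164.0 MPa, ρ = 1791 kg/m³, cost = 3.800 $/kg
  nickel superalloy: σ_y = 922.0 MPa, ρ = 8105 kg/m³, cost = 46.30 $/kg
  bronze: σ_y = 221.3 MPa, ρ = 8746 kg/m³, cost = 7.716 $/kg
  low-carbon steel: σ_y = 255.0 MPa, ρ = 7820 kg/m³, cost = 0.6100 $/kg
  PEEK: σ_y = 90.60 MPa, ρ = 1310 kg/m³, cost = 73.00 $/kg
  elm: σ_y = 45.09 MPa, ρ = 664.0 kg/m³, cost = 1.146 $/kg
  elm: M = 59.2 kN·m per $
  low-carbon steel: M = 53.5 kN·m per $
  magnesium alloy: M = 24.1 kN·m per $
  maraging steel: M = 9.28 kN·m per $
  bronze: M = 3.28 kN·m per $
  nickel superalloy: M = 2.46 kN·m per $
  PEEK: M = 0.947 kN·m per $
The maximum is for elm.

elm, M = 59.2 kN·m per $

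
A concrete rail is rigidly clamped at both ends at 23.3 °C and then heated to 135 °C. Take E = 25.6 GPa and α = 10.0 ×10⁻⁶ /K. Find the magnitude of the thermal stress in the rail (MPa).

28.6 MPa

ΔT = 111.7 K. Constrained thermal stress σ = E·α·ΔT = 25.60×10³ MPa × 10.0×10⁻⁶ × 111.7 = 28.6 MPa (compressive).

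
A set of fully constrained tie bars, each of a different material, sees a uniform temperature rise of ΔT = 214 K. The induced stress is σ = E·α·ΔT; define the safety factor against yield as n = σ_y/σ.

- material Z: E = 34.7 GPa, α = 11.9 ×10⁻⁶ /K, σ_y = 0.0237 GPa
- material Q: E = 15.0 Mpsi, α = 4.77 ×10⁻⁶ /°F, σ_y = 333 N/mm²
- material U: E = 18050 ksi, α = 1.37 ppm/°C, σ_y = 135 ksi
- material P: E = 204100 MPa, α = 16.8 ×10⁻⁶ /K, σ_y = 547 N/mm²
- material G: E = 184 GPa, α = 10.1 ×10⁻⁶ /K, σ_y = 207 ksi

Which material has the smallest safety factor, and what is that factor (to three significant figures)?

Per material, after unit conversion:
  material Z: E = 34.70, α = 11.9, σ_y = 23.70 → σ = 88.4 MPa, n = 0.268
  material Q: E = 103.4, α = 8.59, σ_y = 333.0 → σ = 190 MPa, n = 1.75
  material U: E = 124.5, α = 1.37, σ_y = 930.8 → σ = 36.5 MPa, n = 25.5
  material P: E = 204.1, α = 16.8, σ_y = 547.0 → σ = 734 MPa, n = 0.745
  material G: E = 184.0, α = 10.1, σ_y = 1427 → σ = 398 MPa, n = 3.59
The minimum is material Z at n = 0.268.

material Z, n = 0.268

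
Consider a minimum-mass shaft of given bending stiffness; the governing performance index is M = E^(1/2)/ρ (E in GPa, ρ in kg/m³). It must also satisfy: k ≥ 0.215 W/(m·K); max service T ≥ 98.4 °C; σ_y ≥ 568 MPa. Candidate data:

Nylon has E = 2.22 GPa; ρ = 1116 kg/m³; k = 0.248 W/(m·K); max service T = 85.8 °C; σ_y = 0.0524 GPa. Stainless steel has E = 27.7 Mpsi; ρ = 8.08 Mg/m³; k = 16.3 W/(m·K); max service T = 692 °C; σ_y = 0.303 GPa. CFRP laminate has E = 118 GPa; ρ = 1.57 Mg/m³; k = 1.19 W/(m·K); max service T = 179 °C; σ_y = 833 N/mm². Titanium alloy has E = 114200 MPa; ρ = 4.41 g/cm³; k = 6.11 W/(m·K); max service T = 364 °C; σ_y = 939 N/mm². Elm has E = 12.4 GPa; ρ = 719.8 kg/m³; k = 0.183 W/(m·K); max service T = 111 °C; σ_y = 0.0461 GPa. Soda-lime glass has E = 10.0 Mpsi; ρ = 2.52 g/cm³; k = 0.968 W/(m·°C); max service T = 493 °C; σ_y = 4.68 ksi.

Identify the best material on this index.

Screen on constraints: k ≥ 0.215 W/(m·K); max service T ≥ 98.4 °C; σ_y ≥ 568 MPa. Survivors: CFRP laminate, titanium alloy.
Putting every candidate on a common basis:
  CFRP laminate: E = 118.0 GPa, ρ = 1570 kg/m³
  titanium alloy: E = 114.2 GPa, ρ = 4410 kg/m³
  CFRP laminate: M = 6.92×10⁻³
  titanium alloy: M = 2.42×10⁻³
The maximum is for CFRP laminate.

CFRP laminate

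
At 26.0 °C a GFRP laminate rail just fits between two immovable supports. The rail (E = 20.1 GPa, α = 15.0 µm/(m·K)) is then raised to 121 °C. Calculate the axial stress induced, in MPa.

28.6 MPa

ΔT = 95.00 K. Constrained thermal stress σ = E·α·ΔT = 20.10×10³ MPa × 15.0×10⁻⁶ × 95.00 = 28.6 MPa (compressive).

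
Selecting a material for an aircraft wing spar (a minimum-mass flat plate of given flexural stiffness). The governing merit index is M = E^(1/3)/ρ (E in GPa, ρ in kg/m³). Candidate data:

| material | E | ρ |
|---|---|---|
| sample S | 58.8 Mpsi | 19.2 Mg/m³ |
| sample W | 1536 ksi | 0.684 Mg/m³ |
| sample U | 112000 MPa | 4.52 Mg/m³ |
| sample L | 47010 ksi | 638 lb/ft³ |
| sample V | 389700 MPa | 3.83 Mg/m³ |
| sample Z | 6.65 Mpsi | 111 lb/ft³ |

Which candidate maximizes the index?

Normalizing units and computing the index:
  sample S: E = 405.4 GPa, ρ = 19200 kg/m³
  sample W: E = 10.59 GPa, ρ = 684.0 kg/m³
  sample U: E = 112.0 GPa, ρ = 4520 kg/m³
  sample L: E = 324.1 GPa, ρ = 10220 kg/m³
  sample V: E = 389.7 GPa, ρ = 3830 kg/m³
  sample Z: E = 45.85 GPa, ρ = 1778 kg/m³
  sample W: M = 3.21×10⁻³
  sample Z: M = 2.01×10⁻³
  sample V: M = 1.91×10⁻³
  sample U: M = 1.07×10⁻³
  sample L: M = 0.672×10⁻³
  sample S: M = 0.385×10⁻³
Highest index: sample W.

sample W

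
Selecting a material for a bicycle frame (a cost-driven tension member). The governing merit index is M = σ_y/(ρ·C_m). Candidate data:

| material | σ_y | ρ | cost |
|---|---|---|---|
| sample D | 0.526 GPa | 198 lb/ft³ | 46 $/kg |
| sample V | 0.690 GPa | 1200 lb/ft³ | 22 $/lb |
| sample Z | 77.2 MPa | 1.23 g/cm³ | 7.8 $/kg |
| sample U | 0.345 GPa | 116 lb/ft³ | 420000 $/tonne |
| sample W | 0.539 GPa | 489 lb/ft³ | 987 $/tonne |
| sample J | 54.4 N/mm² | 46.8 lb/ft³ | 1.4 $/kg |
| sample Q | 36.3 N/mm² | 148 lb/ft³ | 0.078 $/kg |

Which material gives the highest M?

In SI units:
  sample D: σ_y = 526.0 MPa, ρ = 3172 kg/m³, cost = 46.00 $/kg
  sample V: σ_y = 690.0 MPa, ρ = 19220 kg/m³, cost = 48.50 $/kg
  sample Z: σ_y = 77.20 MPa, ρ = 1230 kg/m³, cost = 7.800 $/kg
  sample U: σ_y = 345.0 MPa, ρ = 1858 kg/m³, cost = 420.0 $/kg
  sample W: σ_y = 539.0 MPa, ρ = 7833 kg/m³, cost = 0.9870 $/kg
  sample J: σ_y = 54.40 MPa, ρ = 749.7 kg/m³, cost = 1.400 $/kg
  sample Q: σ_y = 36.30 MPa, ρ = 2371 kg/m³, cost = 0.07800 $/kg
  sample Q: M = 196 kN·m per $
  sample W: M = 69.7 kN·m per $
  sample J: M = 51.8 kN·m per $
  sample Z: M = 8.05 kN·m per $
  sample D: M = 3.61 kN·m per $
  sample V: M = 0.740 kN·m per $
  sample U: M = 0.442 kN·m per $
Sample Q ranks first.

sample Q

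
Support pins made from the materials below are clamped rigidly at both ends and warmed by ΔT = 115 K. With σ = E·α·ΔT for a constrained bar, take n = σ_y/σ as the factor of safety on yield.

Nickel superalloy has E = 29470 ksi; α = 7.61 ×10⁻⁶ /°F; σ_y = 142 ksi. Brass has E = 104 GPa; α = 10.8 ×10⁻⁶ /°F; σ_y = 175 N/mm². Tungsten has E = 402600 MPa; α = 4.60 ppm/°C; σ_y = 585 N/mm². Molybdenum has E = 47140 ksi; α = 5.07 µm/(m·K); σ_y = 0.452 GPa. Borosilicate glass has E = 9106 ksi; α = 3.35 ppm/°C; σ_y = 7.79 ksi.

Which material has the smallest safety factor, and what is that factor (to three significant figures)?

In consistent units (E in GPa, α in ×10⁻⁶/K, σ_y in MPa):
  nickel superalloy: E = 203.2, α = 13.7, σ_y = 979.1 → σ = 320 MPa, n = 3.06
  brass: E = 104.0, α = 19.4, σ_y = 175.0 → σ = 233 MPa, n = 0.753
  tungsten: E = 402.6, α = 4.60, σ_y = 585.0 → σ = 213 MPa, n = 2.75
  molybdenum: E = 325.0, α = 5.07, σ_y = 452.0 → σ = 190 MPa, n = 2.39
  borosilicate glass: E = 62.78, α = 3.35, σ_y = 53.71 → σ = 24.2 MPa, n = 2.22
Brass has the lowest safety factor, n = 0.753.

brass, n = 0.753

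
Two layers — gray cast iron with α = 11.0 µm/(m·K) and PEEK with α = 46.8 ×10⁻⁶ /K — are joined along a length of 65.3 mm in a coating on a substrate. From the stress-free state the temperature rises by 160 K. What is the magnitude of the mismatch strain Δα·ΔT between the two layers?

5.73×10⁻³

Δα = |11.0 − 46.8|×10⁻⁶/K = 35.8×10⁻⁶/K.
Mismatch strain = Δα·ΔT = 35.8×10⁻⁶ × 160.0 = 5.73×10⁻³.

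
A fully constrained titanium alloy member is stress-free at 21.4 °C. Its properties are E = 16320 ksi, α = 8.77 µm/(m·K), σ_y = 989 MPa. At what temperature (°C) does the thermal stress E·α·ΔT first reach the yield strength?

E = 16320 ksi = 112.5 GPa.
E·α·ΔT = 989.0 MPa ⇒ ΔT = 989.0 / (112.5×10³ × 8.77×10⁻⁶) = 1002 K.
T = 21.4 + 1002 = 1024 °C.

1020 °C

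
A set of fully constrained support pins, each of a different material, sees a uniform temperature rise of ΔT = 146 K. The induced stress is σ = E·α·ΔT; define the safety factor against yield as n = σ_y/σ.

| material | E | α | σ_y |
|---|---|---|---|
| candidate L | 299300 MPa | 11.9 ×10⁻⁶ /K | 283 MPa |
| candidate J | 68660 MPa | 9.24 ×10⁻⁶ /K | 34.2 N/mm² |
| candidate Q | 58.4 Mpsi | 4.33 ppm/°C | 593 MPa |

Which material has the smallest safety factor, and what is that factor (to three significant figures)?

Converting E to GPa, α to ×10⁻⁶/K, σ_y to MPa, then σ and n for each:
  candidate L: E = 299.3, α = 11.9, σ_y = 283.0 → σ = 520 MPa, n = 0.544
  candidate J: E = 68.66, α = 9.24, σ_y = 34.20 → σ = 92.6 MPa, n = 0.369
  candidate Q: E = 402.7, α = 4.33, σ_y = 593.0 → σ = 255 MPa, n = 2.33
Candidate J has the lowest safety factor, n = 0.369.

candidate J, n = 0.369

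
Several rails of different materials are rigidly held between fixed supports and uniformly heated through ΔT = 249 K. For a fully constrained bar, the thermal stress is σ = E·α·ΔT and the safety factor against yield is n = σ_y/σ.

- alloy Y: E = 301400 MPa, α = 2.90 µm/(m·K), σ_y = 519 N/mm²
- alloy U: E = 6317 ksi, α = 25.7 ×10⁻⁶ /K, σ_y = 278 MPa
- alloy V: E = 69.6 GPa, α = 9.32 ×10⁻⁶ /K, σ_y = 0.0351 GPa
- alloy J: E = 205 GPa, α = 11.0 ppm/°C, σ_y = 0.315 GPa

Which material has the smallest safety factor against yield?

With everything in SI (GPa, ×10⁻⁶/K, MPa):
  alloy Y: E = 301.4, α = 2.90, σ_y = 519.0 → σ = 218 MPa, n = 2.38
  alloy U: E = 43.55, α = 25.7, σ_y = 278.0 → σ = 279 MPa, n = 0.997
  alloy V: E = 69.60, α = 9.32, σ_y = 35.10 → σ = 162 MPa, n = 0.217
  alloy J: E = 205.0, α = 11.0, σ_y = 315.0 → σ = 561 MPa, n = 0.561
Alloy V has the lowest safety factor, n = 0.217.

alloy V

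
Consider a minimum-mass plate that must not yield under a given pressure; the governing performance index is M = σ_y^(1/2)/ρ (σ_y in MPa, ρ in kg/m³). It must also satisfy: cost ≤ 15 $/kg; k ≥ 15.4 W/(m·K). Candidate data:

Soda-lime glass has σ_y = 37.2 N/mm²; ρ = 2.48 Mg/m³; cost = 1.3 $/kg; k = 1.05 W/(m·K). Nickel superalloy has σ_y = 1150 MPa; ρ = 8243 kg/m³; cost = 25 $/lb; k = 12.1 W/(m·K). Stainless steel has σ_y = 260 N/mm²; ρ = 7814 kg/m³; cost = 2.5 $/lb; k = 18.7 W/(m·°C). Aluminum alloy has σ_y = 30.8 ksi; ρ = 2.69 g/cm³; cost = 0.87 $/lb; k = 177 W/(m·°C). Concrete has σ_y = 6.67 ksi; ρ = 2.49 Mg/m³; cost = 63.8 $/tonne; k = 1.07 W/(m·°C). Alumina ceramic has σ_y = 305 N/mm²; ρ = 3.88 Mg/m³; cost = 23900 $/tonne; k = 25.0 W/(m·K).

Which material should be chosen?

aluminum alloy

Screen on constraints: cost ≤ 15 $/kg; k ≥ 15.4 W/(m·K). Survivors: stainless steel, aluminum alloy.
After converting to SI:
  stainless steel: σ_y = 260.0 MPa, ρ = 7814 kg/m³
  aluminum alloy: σ_y = 212.4 MPa, ρ = 2690 kg/m³
  aluminum alloy: M = 5.42×10⁻³
  stainless steel: M = 2.06×10⁻³
Aluminum alloy ranks first.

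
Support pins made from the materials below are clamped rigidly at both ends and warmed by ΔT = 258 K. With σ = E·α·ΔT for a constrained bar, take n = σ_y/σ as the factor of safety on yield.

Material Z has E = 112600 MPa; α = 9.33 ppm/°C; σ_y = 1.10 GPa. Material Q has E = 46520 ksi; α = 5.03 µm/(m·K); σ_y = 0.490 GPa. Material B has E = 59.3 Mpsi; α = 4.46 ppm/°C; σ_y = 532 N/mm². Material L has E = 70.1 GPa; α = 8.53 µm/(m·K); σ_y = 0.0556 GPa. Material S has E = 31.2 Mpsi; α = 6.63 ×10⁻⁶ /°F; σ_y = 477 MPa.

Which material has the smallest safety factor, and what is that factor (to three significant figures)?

With everything in SI (GPa, ×10⁻⁶/K, MPa):
  material Z: E = 112.6, α = 9.33, σ_y = 1100 → σ = 271 MPa, n = 4.06
  material Q: E = 320.7, α = 5.03, σ_y = 490.0 → σ = 416 MPa, n = 1.18
  material B: E = 408.9, α = 4.46, σ_y = 532.0 → σ = 470 MPa, n = 1.13
  material L: E = 70.10, α = 8.53, σ_y = 55.60 → σ = 154 MPa, n = 0.360
  material S: E = 215.1, α = 11.9, σ_y = 477.0 → σ = 662 MPa, n = 0.720
Smallest n: material L with n = 0.360.

material L, n = 0.360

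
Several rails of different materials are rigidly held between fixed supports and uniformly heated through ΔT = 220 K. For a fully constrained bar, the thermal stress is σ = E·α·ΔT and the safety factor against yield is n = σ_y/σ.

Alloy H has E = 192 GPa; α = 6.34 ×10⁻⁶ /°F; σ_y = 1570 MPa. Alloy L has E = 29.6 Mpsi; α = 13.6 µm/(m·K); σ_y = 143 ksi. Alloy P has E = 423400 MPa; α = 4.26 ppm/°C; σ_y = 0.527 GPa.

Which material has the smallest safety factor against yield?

alloy P

Per material, after unit conversion:
  alloy H: E = 192.0, α = 11.4, σ_y = 1570 → σ = 482 MPa, n = 3.26
  alloy L: E = 204.1, α = 13.6, σ_y = 986.0 → σ = 611 MPa, n = 1.61
  alloy P: E = 423.4, α = 4.26, σ_y = 527.0 → σ = 397 MPa, n = 1.33
Smallest n: alloy P with n = 1.33.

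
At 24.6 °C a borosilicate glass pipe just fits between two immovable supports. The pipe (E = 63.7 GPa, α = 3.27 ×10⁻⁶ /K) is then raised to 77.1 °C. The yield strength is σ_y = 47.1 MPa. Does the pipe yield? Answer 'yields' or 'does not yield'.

ΔT = 52.50 K. Constrained thermal stress σ = E·α·ΔT = 63.70×10³ MPa × 3.27×10⁻⁶ × 52.50 = 10.9 MPa (compressive).
Compare to σ_y = 47.1 MPa: σ < σ_y, so it does not yield.

does not yield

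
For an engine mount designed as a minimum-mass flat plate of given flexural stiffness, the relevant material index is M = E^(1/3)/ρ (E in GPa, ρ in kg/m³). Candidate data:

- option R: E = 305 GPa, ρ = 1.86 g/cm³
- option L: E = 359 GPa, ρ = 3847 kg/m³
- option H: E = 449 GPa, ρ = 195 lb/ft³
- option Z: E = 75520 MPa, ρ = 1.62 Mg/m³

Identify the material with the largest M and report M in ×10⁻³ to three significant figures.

Putting every candidate on a common basis:
  option R: E = 305.0 GPa, ρ = 1860 kg/m³
  option L: E = 359.0 GPa, ρ = 3847 kg/m³
  option H: E = 449.0 GPa, ρ = 3124 kg/m³
  option Z: E = 75.52 GPa, ρ = 1620 kg/m³
  option R: M = 3.62×10⁻³
  option Z: M = 2.61×10⁻³
  option H: M = 2.45×10⁻³
  option L: M = 1.85×10⁻³
Option R has the largest M.

option R, M = 3.62×10⁻³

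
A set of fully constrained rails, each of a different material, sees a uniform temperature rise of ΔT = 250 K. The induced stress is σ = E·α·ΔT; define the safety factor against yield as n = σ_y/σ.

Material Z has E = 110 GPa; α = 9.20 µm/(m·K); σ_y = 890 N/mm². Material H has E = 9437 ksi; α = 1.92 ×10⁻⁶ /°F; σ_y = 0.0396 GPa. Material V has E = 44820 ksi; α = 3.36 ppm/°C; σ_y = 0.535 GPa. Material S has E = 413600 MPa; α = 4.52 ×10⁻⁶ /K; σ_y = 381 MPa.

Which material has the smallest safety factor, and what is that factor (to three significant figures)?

Converting E to GPa, α to ×10⁻⁶/K, σ_y to MPa, then σ and n for each:
  material Z: E = 110.0, α = 9.20, σ_y = 890.0 → σ = 253 MPa, n = 3.52
  material H: E = 65.07, α = 3.46, σ_y = 39.60 → σ = 56.2 MPa, n = 0.704
  material V: E = 309.0, α = 3.36, σ_y = 535.0 → σ = 260 MPa, n = 2.06
  material S: E = 413.6, α = 4.52, σ_y = 381.0 → σ = 467 MPa, n = 0.815
Smallest n: material H with n = 0.704.

material H, n = 0.704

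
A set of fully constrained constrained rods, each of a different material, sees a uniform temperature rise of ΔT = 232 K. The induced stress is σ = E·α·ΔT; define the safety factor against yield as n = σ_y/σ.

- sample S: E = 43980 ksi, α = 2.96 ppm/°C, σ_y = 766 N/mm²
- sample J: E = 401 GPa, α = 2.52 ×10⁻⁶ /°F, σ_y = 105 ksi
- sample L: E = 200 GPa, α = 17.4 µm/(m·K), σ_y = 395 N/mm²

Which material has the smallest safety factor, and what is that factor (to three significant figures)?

With everything in SI (GPa, ×10⁻⁶/K, MPa):
  sample S: E = 303.2, α = 2.96, σ_y = 766.0 → σ = 208 MPa, n = 3.68
  sample J: E = 401.0, α = 4.54, σ_y = 723.9 → σ = 422 MPa, n = 1.72
  sample L: E = 200.0, α = 17.4, σ_y = 395.0 → σ = 807 MPa, n = 0.489
The minimum is sample L at n = 0.489.

sample L, n = 0.489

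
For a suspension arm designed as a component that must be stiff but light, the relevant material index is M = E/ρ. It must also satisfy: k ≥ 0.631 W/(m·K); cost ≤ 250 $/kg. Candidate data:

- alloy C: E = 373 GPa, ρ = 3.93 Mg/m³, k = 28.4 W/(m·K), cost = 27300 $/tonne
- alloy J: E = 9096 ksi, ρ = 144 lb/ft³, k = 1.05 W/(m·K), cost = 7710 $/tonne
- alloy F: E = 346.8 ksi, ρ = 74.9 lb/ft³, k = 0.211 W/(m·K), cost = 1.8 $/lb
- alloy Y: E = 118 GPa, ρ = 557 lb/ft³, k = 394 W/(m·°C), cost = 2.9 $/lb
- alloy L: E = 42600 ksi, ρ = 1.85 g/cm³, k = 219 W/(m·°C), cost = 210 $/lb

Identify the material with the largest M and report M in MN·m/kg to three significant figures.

alloy C, M = 94.9 MN·m/kg

Screen on constraints: k ≥ 0.631 W/(m·K); cost ≤ 250 $/kg. Survivors: alloy C, alloy J, alloy Y.
After converting to SI:
  alloy C: E = 373.0 GPa, ρ = 3930 kg/m³
  alloy J: E = 62.71 GPa, ρ = 2307 kg/m³
  alloy Y: E = 118.0 GPa, ρ = 8922 kg/m³
  alloy C: M = 94.9 MN·m/kg
  alloy J: M = 27.2 MN·m/kg
  alloy Y: M = 13.2 MN·m/kg
Alloy C has the largest M.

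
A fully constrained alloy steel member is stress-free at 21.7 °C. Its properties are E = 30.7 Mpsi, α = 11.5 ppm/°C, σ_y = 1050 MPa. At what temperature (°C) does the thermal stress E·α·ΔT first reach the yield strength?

453 °C

E = 30.7 Mpsi = 211.7 GPa.
E·α·ΔT = 1050 MPa ⇒ ΔT = 1050 / (211.7×10³ × 11.5×10⁻⁶) = 431.4 K.
T = 21.7 + 431.4 = 453.1 °C.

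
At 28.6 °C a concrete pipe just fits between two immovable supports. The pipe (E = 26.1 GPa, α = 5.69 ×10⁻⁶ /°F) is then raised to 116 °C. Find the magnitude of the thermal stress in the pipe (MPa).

23.4 MPa

α = 5.69×10⁻⁶/°F × 9/5 = 10.2×10⁻⁶/K.
ΔT = 87.40 K. Constrained thermal stress σ = E·α·ΔT = 26.10×10³ MPa × 10.2×10⁻⁶ × 87.40 = 23.4 MPa (compressive).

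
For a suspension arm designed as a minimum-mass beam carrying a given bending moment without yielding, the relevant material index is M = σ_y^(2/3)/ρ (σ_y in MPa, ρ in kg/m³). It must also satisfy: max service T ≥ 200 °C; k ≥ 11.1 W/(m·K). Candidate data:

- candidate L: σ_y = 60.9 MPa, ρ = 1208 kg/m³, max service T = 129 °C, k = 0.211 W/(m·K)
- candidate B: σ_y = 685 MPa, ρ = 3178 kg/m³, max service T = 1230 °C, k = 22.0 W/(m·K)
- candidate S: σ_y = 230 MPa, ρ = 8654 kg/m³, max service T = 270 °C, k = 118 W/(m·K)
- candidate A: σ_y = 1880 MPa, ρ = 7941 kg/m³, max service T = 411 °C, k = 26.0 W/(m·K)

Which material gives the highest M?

Screen on constraints: max service T ≥ 200 °C; k ≥ 11.1 W/(m·K). Survivors: candidate B, candidate S, candidate A.
Computing M directly (units already consistent):
  candidate B: M = 24.5×10⁻³
  candidate A: M = 19.2×10⁻³
  candidate S: M = 4.34×10⁻³
Highest index: candidate B.

candidate B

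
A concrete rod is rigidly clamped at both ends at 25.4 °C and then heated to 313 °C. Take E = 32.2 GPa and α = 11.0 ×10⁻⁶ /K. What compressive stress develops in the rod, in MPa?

102 MPa

ΔT = 287.6 K. Constrained thermal stress σ = E·α·ΔT = 32.20×10³ MPa × 11.0×10⁻⁶ × 287.6 = 102 MPa (compressive).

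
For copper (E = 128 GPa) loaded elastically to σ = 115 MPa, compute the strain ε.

ε = σ/E = 115 / 128000 = 8.98×10⁻⁴.

8.98×10⁻⁴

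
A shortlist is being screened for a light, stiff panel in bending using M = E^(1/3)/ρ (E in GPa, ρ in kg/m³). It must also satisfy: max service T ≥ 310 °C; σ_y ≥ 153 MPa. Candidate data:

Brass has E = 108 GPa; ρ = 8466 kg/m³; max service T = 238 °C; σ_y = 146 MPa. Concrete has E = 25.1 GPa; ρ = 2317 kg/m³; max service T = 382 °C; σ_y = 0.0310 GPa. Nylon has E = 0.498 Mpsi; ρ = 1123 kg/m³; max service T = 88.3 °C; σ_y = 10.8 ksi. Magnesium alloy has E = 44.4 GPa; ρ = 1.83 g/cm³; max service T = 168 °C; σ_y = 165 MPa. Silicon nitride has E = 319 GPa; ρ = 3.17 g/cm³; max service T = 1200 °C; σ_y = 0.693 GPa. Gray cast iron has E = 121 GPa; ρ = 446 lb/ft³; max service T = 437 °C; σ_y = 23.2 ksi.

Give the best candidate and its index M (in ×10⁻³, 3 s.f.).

silicon nitride, M = 2.16×10⁻³

Screen on constraints: max service T ≥ 310 °C; σ_y ≥ 153 MPa. Survivors: silicon nitride, gray cast iron.
Putting every candidate on a common basis:
  silicon nitride: E = 319.0 GPa, ρ = 3170 kg/m³
  gray cast iron: E = 121.0 GPa, ρ = 7144 kg/m³
  silicon nitride: M = 2.16×10⁻³
  gray cast iron: M = 0.692×10⁻³
Silicon nitride has the largest M.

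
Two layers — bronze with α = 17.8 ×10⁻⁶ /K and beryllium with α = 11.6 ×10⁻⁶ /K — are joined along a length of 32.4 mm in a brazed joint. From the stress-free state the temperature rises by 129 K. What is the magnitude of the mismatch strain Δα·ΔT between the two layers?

8.00×10⁻⁴

Δα = |17.8 − 11.6|×10⁻⁶/K = 6.20×10⁻⁶/K.
Mismatch strain = Δα·ΔT = 6.20×10⁻⁶ × 129.0 = 8.00×10⁻⁴.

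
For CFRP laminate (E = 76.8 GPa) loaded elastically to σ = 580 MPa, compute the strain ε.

ε = σ/E = 580 / 76800 = 7.55×10⁻³.

7.55×10⁻³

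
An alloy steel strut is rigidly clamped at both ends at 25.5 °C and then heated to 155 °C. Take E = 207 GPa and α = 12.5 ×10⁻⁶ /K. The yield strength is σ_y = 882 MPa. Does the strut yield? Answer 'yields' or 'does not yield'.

ΔT = 129.5 K. Constrained thermal stress σ = E·α·ΔT = 207.0×10³ MPa × 12.5×10⁻⁶ × 129.5 = 335 MPa (compressive).
Compare to σ_y = 882 MPa: σ < σ_y, so it does not yield.

does not yield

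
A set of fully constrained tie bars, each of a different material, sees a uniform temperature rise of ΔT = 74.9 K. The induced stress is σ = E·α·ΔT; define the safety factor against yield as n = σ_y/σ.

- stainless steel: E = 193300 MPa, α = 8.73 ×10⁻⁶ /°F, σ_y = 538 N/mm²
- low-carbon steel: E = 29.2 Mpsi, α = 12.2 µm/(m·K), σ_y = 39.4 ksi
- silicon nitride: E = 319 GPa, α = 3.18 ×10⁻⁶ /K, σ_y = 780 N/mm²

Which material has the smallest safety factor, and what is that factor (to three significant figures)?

Converting E to GPa, α to ×10⁻⁶/K, σ_y to MPa, then σ and n for each:
  stainless steel: E = 193.3, α = 15.7, σ_y = 538.0 → σ = 228 MPa, n = 2.36
  low-carbon steel: E = 201.3, α = 12.2, σ_y = 271.7 → σ = 184 MPa, n = 1.48
  silicon nitride: E = 319.0, α = 3.18, σ_y = 780.0 → σ = 76.0 MPa, n = 10.3
Low-carbon steel has the lowest safety factor, n = 1.48.

low-carbon steel, n = 1.48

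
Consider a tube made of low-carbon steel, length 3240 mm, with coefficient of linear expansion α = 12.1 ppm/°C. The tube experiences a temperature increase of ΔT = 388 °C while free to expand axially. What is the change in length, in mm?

15.2 mm

ΔL = α·L₀·ΔT = 12.1×10⁻⁶ × 3240 mm × 388.0 K = 15.2 mm.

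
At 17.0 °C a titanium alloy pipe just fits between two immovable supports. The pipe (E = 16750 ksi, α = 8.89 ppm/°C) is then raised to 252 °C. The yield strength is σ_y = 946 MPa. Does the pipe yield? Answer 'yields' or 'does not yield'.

E = 16750 ksi = 115.5 GPa.
ΔT = 235.0 K. Constrained thermal stress σ = E·α·ΔT = 115.5×10³ MPa × 8.89×10⁻⁶ × 235.0 = 241 MPa (compressive).
Compare to σ_y = 946 MPa: σ < σ_y, so it does not yield.

does not yield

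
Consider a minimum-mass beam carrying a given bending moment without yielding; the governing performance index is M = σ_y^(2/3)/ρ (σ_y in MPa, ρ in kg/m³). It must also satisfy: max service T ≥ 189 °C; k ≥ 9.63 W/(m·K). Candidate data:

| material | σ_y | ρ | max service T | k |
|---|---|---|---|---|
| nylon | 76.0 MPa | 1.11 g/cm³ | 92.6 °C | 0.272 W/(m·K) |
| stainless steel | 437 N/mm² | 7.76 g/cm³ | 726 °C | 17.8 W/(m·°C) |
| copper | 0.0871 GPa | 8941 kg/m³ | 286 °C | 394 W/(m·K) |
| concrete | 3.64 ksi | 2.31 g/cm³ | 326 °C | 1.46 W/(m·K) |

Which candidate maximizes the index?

stainless steel

Screen on constraints: max service T ≥ 189 °C; k ≥ 9.63 W/(m·K). Survivors: stainless steel, copper.
In SI units:
  stainless steel: σ_y = 437.0 MPa, ρ = 7760 kg/m³
  copper: σ_y = 87.10 MPa, ρ = 8941 kg/m³
  stainless steel: M = 7.42×10⁻³
  copper: M = 2.20×10⁻³
Highest index: stainless steel.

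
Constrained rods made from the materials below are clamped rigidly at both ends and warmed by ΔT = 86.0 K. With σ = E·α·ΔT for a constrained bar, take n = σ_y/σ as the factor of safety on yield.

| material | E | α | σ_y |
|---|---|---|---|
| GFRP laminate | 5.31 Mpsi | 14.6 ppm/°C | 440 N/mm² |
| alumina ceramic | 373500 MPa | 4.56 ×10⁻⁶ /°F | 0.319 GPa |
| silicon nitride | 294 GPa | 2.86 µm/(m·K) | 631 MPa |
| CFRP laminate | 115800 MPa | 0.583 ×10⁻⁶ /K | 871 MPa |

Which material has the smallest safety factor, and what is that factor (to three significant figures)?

In consistent units (E in GPa, α in ×10⁻⁶/K, σ_y in MPa):
  GFRP laminate: E = 36.61, α = 14.6, σ_y = 440.0 → σ = 46.0 MPa, n = 9.57
  alumina ceramic: E = 373.5, α = 8.21, σ_y = 319.0 → σ = 264 MPa, n = 1.21
  silicon nitride: E = 294.0, α = 2.86, σ_y = 631.0 → σ = 72.3 MPa, n = 8.73
  CFRP laminate: E = 115.8, α = 0.583, σ_y = 871.0 → σ = 5.81 MPa, n = 150
The minimum is alumina ceramic at n = 1.21.

alumina ceramic, n = 1.21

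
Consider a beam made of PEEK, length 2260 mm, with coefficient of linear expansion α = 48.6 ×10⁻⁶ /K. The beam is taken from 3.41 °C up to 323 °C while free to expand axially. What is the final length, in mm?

2295.1 mm

ΔT = 323 − 3.41 = 319.6 K.
ΔL = α·L₀·ΔT = 48.6×10⁻⁶ × 2260 mm × 319.6 K = 35.1 mm.
L = L₀ + ΔL = 2260 + 35.1 = 2295.1 mm.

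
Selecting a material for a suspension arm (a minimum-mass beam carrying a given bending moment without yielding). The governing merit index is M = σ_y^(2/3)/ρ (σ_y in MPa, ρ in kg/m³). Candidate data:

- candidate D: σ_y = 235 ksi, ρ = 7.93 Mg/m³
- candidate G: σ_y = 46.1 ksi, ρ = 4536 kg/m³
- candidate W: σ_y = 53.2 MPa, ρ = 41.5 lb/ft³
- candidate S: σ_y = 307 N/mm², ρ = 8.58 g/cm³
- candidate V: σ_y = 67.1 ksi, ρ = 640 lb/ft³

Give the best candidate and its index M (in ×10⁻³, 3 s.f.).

candidate W, M = 21.3×10⁻³

Convert each candidate to consistent units, then evaluate M:
  candidate D: σ_y = 1620 MPa, ρ = 7930 kg/m³
  candidate G: σ_y = 317.8 MPa, ρ = 4536 kg/m³
  candidate W: σ_y = 53.20 MPa, ρ = 664.8 kg/m³
  candidate S: σ_y = 307.0 MPa, ρ = 8580 kg/m³
  candidate V: σ_y = 462.6 MPa, ρ = 10250 kg/m³
  candidate W: M = 21.3×10⁻³
  candidate D: M = 17.4×10⁻³
  candidate G: M = 10.3×10⁻³
  candidate V: M = 5.83×10⁻³
  candidate S: M = 5.30×10⁻³
Candidate W ranks first.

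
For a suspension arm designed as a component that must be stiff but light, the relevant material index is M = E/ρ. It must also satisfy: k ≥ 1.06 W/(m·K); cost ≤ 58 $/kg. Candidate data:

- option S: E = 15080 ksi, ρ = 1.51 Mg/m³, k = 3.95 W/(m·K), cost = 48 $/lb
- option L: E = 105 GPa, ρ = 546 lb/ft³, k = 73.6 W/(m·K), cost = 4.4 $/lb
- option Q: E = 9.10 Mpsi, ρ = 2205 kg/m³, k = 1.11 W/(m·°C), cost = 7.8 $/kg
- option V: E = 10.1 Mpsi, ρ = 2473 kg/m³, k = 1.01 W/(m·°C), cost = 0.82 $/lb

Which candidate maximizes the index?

Screen on constraints: k ≥ 1.06 W/(m·K); cost ≤ 58 $/kg. Survivors: option L, option Q.
Normalizing units and computing the index:
  option L: E = 105.0 GPa, ρ = 8746 kg/m³
  option Q: E = 62.74 GPa, ρ = 2205 kg/m³
  option Q: M = 28.5 MN·m/kg
  option L: M = 12.0 MN·m/kg
Option Q has the largest M.

option Q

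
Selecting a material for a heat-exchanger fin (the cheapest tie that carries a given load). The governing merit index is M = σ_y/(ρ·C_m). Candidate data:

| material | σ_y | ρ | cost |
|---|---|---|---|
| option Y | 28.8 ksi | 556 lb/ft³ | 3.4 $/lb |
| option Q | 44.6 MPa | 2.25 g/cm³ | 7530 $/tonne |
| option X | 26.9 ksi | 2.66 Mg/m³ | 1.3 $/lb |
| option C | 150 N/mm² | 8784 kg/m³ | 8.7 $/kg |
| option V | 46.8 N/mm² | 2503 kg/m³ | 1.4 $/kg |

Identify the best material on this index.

option X

Putting every candidate on a common basis:
  option Y: σ_y = 198.6 MPa, ρ = 8906 kg/m³, cost = 7.496 $/kg
  option Q: σ_y = 44.60 MPa, ρ = 2250 kg/m³, cost = 7.530 $/kg
  option X: σ_y = 185.5 MPa, ρ = 2660 kg/m³, cost = 2.866 $/kg
  option C: σ_y = 150.0 MPa, ρ = 8784 kg/m³, cost = 8.700 $/kg
  option V: σ_y = 46.80 MPa, ρ = 2503 kg/m³, cost = 1.400 $/kg
  option X: M = 24.3 kN·m per $
  option V: M = 13.4 kN·m per $
  option Y: M = 2.97 kN·m per $
  option Q: M = 2.63 kN·m per $
  option C: M = 1.96 kN·m per $
Highest index: option X.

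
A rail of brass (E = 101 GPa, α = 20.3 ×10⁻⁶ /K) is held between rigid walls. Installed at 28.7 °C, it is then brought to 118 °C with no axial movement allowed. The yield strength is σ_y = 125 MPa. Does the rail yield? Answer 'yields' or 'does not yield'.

ΔT = 89.30 K. Constrained thermal stress σ = E·α·ΔT = 101.0×10³ MPa × 20.3×10⁻⁶ × 89.30 = 183 MPa (compressive).
Compare to σ_y = 125 MPa: σ ≥ σ_y, so it yields.

yields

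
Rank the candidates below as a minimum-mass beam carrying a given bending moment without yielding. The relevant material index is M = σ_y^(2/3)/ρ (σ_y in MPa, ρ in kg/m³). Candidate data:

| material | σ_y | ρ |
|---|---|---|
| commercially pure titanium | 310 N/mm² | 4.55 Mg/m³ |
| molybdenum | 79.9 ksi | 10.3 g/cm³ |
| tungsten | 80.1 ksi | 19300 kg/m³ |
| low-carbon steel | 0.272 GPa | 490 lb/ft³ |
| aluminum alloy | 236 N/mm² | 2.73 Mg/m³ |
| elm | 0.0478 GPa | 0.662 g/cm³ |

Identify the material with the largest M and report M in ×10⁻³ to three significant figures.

Convert each candidate to consistent units, then evaluate M:
  commercially pure titanium: σ_y = 310.0 MPa, ρ = 4550 kg/m³
  molybdenum: σ_y = 550.9 MPa, ρ = 10300 kg/m³
  tungsten: σ_y = 552.3 MPa, ρ = 19300 kg/m³
  low-carbon steel: σ_y = 272.0 MPa, ρ = 7849 kg/m³
  aluminum alloy: σ_y = 236.0 MPa, ρ = 2730 kg/m³
  elm: σ_y = 47.80 MPa, ρ = 662.0 kg/m³
  elm: M = 19.9×10⁻³
  aluminum alloy: M = 14.0×10⁻³
  commercially pure titanium: M = 10.1×10⁻³
  molybdenum: M = 6.52×10⁻³
  low-carbon steel: M = 5.35×10⁻³
  tungsten: M = 3.49×10⁻³
Elm has the largest M.

elm, M = 19.9×10⁻³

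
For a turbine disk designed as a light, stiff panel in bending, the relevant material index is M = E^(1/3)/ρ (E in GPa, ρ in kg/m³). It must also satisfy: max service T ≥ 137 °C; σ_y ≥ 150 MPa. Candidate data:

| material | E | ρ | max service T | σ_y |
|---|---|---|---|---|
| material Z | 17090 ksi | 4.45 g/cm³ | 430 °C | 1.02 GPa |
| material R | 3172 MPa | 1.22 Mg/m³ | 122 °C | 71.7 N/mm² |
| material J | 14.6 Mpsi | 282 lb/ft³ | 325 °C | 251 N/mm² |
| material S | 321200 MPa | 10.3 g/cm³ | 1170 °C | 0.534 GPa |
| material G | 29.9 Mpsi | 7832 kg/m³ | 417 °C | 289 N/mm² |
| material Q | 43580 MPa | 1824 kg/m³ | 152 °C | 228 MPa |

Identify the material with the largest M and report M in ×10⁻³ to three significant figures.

Screen on constraints: max service T ≥ 137 °C; σ_y ≥ 150 MPa. Survivors: material Z, material J, material S, material G, material Q.
After converting to SI:
  material Z: E = 117.8 GPa, ρ = 4450 kg/m³
  material J: E = 100.7 GPa, ρ = 4517 kg/m³
  material S: E = 321.2 GPa, ρ = 10300 kg/m³
  material G: E = 206.2 GPa, ρ = 7832 kg/m³
  material Q: E = 43.58 GPa, ρ = 1824 kg/m³
  material Q: M = 1.93×10⁻³
  material Z: M = 1.10×10⁻³
  material J: M = 1.03×10⁻³
  material G: M = 0.754×10⁻³
  material S: M = 0.665×10⁻³
Material Q ranks first.

material Q, M = 1.93×10⁻³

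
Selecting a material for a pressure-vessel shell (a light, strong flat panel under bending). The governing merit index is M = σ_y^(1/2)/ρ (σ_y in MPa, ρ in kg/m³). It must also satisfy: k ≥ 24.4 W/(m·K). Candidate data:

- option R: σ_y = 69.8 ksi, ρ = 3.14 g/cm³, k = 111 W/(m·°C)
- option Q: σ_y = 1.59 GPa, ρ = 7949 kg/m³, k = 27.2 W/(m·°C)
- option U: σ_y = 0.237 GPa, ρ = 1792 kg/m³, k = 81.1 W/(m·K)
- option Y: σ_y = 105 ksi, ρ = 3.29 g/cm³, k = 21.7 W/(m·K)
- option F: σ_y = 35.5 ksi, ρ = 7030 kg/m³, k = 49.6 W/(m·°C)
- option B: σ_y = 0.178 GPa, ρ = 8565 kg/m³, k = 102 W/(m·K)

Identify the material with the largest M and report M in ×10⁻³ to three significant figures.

Screen on constraints: k ≥ 24.4 W/(m·K). Survivors: option R, option Q, option U, option F, option B.
Normalizing units and computing the index:
  option R: σ_y = 481.3 MPa, ρ = 3140 kg/m³
  option Q: σ_y = 1590 MPa, ρ = 7949 kg/m³
  option U: σ_y = 237.0 MPa, ρ = 1792 kg/m³
  option F: σ_y = 244.8 MPa, ρ = 7030 kg/m³
  option B: σ_y = 178.0 MPa, ρ = 8565 kg/m³
  option U: M = 8.59×10⁻³
  option R: M = 6.99×10⁻³
  option Q: M = 5.02×10⁻³
  option F: M = 2.23×10⁻³
  option B: M = 1.56×10⁻³
Option U has the largest M.

option U, M = 8.59×10⁻³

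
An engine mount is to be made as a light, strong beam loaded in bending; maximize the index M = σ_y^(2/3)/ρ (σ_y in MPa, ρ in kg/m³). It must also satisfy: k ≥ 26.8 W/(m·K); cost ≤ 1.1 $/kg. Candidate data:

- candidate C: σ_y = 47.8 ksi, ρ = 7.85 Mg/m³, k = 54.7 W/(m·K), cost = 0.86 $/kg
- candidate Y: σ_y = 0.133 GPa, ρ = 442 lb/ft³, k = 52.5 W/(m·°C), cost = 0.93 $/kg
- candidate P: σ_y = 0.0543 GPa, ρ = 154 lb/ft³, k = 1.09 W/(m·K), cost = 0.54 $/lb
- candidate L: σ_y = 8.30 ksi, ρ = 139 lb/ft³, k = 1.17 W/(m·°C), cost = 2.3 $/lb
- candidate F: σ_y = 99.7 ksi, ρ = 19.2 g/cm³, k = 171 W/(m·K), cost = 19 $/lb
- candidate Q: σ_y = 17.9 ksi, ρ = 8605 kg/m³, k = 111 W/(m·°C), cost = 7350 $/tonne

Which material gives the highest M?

candidate C

Screen on constraints: k ≥ 26.8 W/(m·K); cost ≤ 1.1 $/kg. Survivors: candidate C, candidate Y.
Convert each candidate to consistent units, then evaluate M:
  candidate C: σ_y = 329.6 MPa, ρ = 7850 kg/m³
  candidate Y: σ_y = 133.0 MPa, ρ = 7080 kg/m³
  candidate C: M = 6.08×10⁻³
  candidate Y: M = 3.68×10⁻³
The maximum is for candidate C.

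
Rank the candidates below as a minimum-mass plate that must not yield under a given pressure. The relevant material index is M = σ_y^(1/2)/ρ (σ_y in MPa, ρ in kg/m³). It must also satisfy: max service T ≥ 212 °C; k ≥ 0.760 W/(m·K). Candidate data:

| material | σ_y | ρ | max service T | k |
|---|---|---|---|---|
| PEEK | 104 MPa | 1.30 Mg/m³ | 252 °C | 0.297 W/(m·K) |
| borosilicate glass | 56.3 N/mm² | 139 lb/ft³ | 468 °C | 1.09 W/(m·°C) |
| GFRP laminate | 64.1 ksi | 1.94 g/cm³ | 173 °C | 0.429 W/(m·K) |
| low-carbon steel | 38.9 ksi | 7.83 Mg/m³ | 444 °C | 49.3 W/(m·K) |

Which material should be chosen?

Screen on constraints: max service T ≥ 212 °C; k ≥ 0.760 W/(m·K). Survivors: borosilicate glass, low-carbon steel.
In SI units:
  borosilicate glass: σ_y = 56.30 MPa, ρ = 2227 kg/m³
  low-carbon steel: σ_y = 268.2 MPa, ρ = 7830 kg/m³
  borosilicate glass: M = 3.37×10⁻³
  low-carbon steel: M = 2.09×10⁻³
Borosilicate glass ranks first.

borosilicate glass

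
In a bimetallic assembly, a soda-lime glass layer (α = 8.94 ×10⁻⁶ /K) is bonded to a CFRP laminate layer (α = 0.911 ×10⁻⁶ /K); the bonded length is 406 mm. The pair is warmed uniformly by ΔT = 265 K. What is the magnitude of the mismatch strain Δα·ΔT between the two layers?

2.13×10⁻³

Δα = |8.94 − 0.911|×10⁻⁶/K = 8.03×10⁻⁶/K.
Mismatch strain = Δα·ΔT = 8.03×10⁻⁶ × 265.0 = 2.13×10⁻³.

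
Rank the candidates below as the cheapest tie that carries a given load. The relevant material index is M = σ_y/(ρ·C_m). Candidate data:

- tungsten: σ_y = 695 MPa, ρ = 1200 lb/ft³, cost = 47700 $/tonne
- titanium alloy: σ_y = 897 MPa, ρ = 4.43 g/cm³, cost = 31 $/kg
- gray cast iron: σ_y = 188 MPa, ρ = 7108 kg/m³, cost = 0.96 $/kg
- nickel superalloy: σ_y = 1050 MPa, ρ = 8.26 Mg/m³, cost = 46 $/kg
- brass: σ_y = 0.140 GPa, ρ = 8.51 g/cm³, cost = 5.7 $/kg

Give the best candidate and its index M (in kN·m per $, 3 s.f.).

Normalizing units and computing the index:
  tungsten: σ_y = 695.0 MPa, ρ = 19220 kg/m³, cost = 47.70 $/kg
  titanium alloy: σ_y = 897.0 MPa, ρ = 4430 kg/m³, cost = 31.00 $/kg
  gray cast iron: σ_y = 188.0 MPa, ρ = 7108 kg/m³, cost = 0.9600 $/kg
  nickel superalloy: σ_y = 1050 MPa, ρ = 8260 kg/m³, cost = 46.00 $/kg
  brass: σ_y = 140.0 MPa, ρ = 8510 kg/m³, cost = 5.700 $/kg
  gray cast iron: M = 27.6 kN·m per $
  titanium alloy: M = 6.53 kN·m per $
  brass: M = 2.89 kN·m per $
  nickel superalloy: M = 2.76 kN·m per $
  tungsten: M = 0.758 kN·m per $
Gray cast iron ranks first.

gray cast iron, M = 27.6 kN·m per $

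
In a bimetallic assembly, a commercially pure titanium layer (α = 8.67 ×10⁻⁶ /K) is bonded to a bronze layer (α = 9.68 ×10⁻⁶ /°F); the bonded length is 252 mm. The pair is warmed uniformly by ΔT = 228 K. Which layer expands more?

bronze: α = 9.68×10⁻⁶/°F × 9/5 = 17.4×10⁻⁶/K.
α(commercially pure titanium) = 8.67×10⁻⁶/K vs α(bronze) = 17.4×10⁻⁶/K.
Higher α expands more for the same ΔT: bronze.

bronze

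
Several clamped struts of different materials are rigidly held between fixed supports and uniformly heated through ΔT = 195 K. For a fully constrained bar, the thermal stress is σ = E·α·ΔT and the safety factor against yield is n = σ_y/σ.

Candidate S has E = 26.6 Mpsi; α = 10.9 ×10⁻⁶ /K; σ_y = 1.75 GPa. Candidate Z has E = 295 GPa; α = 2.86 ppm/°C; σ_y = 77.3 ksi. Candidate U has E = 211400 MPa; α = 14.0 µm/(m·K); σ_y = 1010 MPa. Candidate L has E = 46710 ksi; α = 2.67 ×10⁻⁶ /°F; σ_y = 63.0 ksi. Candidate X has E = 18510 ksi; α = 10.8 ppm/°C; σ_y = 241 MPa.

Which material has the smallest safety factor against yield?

candidate X

Per material, after unit conversion:
  candidate S: E = 183.4, α = 10.9, σ_y = 1750 → σ = 390 MPa, n = 4.49
  candidate Z: E = 295.0, α = 2.86, σ_y = 533.0 → σ = 165 MPa, n = 3.24
  candidate U: E = 211.4, α = 14.0, σ_y = 1010 → σ = 577 MPa, n = 1.75
  candidate L: E = 322.1, α = 4.81, σ_y = 434.4 → σ = 302 MPa, n = 1.44
  candidate X: E = 127.6, α = 10.8, σ_y = 241.0 → σ = 269 MPa, n = 0.897
Candidate X has the lowest safety factor, n = 0.897.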